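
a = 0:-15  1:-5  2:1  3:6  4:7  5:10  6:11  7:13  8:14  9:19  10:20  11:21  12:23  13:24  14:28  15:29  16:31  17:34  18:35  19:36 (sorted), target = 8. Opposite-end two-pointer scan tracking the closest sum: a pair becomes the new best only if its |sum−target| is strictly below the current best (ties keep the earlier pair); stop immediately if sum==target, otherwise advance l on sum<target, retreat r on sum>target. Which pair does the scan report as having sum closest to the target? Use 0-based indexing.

pair (-15, 23) with sum 8 (|Δ|=0)

[0,19] -15+36=21 d=13 * → r--
[0,18] -15+35=20 d=12 * → r--
[0,17] -15+34=19 d=11 * → r--
[0,16] -15+31=16 d=8 * → r--
[0,15] -15+29=14 d=6 * → r--
[0,14] -15+28=13 d=5 * → r--
[0,13] -15+24=9 d=1 * → r--
[0,12] -15+23=8 d=0 * → stop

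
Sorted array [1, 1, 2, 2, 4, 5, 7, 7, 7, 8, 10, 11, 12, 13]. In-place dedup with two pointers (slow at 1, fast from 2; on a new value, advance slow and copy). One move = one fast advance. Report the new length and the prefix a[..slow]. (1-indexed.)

(s=1,f=2) a[fast]=1=a[slow] dup → fast++
(s=1,f=3) a[fast]=2≠a[slow]=1 write a[2]=2 → slow++,fast++
(s=2,f=4) a[fast]=2=a[slow] dup → fast++
(s=2,f=5) a[fast]=4≠a[slow]=2 write a[3]=4 → slow++,fast++
(s=3,f=6) a[fast]=5≠a[slow]=4 write a[4]=5 → slow++,fast++
(s=4,f=7) a[fast]=7≠a[slow]=5 write a[5]=7 → slow++,fast++
(s=5,f=8) a[fast]=7=a[slow] dup → fast++
(s=5,f=9) a[fast]=7=a[slow] dup → fast++
(s=5,f=10) a[fast]=8≠a[slow]=7 write a[6]=8 → slow++,fast++
(s=6,f=11) a[fast]=10≠a[slow]=8 write a[7]=10 → slow++,fast++
(s=7,f=12) a[fast]=11≠a[slow]=10 write a[8]=11 → slow++,fast++
(s=8,f=13) a[fast]=12≠a[slow]=11 write a[9]=12 → slow++,fast++
(s=9,f=14) a[fast]=13≠a[slow]=12 write a[10]=13 → slow++,fast++

length 10; prefix = [1, 2, 4, 5, 7, 8, 10, 11, 12, 13]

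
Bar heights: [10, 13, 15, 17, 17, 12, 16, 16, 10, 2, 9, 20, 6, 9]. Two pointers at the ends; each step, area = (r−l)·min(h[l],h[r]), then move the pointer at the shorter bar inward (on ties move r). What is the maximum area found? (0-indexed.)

l=0 r=13: min(10,9)*13=117 best=117 *, r--
l=0 r=12: min(10,6)*12=72 best=117, r--
l=0 r=11: min(10,20)*11=110 best=117, l++
l=1 r=11: min(13,20)*10=130 best=130 *, l++
l=2 r=11: min(15,20)*9=135 best=135 *, l++
l=3 r=11: min(17,20)*8=136 best=136 *, l++
l=4 r=11: min(17,20)*7=119 best=136, l++
l=5 r=11: min(12,20)*6=72 best=136, l++
l=6 r=11: min(16,20)*5=80 best=136, l++
l=7 r=11: min(16,20)*4=64 best=136, l++
l=8 r=11: min(10,20)*3=30 best=136, l++
l=9 r=11: min(2,20)*2=4 best=136, l++
l=10 r=11: min(9,20)*1=9 best=136, l++

max area = 136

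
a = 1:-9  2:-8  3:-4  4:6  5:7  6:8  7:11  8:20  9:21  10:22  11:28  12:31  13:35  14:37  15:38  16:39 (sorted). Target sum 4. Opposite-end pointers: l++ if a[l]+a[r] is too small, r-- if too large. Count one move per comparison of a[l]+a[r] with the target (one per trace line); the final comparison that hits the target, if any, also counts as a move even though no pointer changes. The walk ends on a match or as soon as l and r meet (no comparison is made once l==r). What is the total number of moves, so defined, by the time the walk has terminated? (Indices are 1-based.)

l=1 r=16: -9+39=30 >4, r--
l=1 r=15: -9+38=29 >4, r--
l=1 r=14: -9+37=28 >4, r--
l=1 r=13: -9+35=26 >4, r--
l=1 r=12: -9+31=22 >4, r--
l=1 r=11: -9+28=19 >4, r--
l=1 r=10: -9+22=13 >4, r--
l=1 r=9: -9+21=12 >4, r--
l=1 r=8: -9+20=11 >4, r--
l=1 r=7: -9+11=2 <4, l++
l=2 r=7: -8+11=3 <4, l++
l=3 r=7: -4+11=7 >4, r--
l=3 r=6: -4+8=4, found

13 moves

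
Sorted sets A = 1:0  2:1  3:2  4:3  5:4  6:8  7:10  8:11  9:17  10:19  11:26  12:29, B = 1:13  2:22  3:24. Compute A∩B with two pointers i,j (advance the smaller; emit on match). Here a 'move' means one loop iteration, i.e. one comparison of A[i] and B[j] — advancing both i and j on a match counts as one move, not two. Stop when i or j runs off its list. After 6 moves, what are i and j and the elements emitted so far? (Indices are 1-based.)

i=1 j=1: 0<13, i++
i=2 j=1: 1<13, i++
i=3 j=1: 2<13, i++
i=4 j=1: 3<13, i++
i=5 j=1: 4<13, i++
i=6 j=1: 8<13, i++

i=7, j=1, emitted=[]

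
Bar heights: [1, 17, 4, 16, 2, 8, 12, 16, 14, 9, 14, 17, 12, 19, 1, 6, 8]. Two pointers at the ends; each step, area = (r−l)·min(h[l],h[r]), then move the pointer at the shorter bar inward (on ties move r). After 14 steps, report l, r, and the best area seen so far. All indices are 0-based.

l=11, r=13, best area=204

[0,16] min(1,8)*16=16 best=16 * → l++
[1,16] min(17,8)*15=120 best=120 * → r--
[1,15] min(17,6)*14=84 best=120 → r--
[1,14] min(17,1)*13=13 best=120 → r--
[1,13] min(17,19)*12=204 best=204 * → l++
[2,13] min(4,19)*11=44 best=204 → l++
[3,13] min(16,19)*10=160 best=204 → l++
[4,13] min(2,19)*9=18 best=204 → l++
[5,13] min(8,19)*8=64 best=204 → l++
[6,13] min(12,19)*7=84 best=204 → l++
[7,13] min(16,19)*6=96 best=204 → l++
[8,13] min(14,19)*5=70 best=204 → l++
[9,13] min(9,19)*4=36 best=204 → l++
[10,13] min(14,19)*3=42 best=204 → l++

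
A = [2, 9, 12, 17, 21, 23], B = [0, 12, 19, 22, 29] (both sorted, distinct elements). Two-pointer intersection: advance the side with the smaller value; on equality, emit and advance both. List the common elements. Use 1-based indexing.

[i=1,j=1] 2>0 → j++
[i=1,j=2] 2<12 → i++
[i=2,j=2] 9<12 → i++
[i=3,j=2] 12==12 emit → i++,j++
[i=4,j=3] 17<19 → i++
[i=5,j=3] 21>19 → j++
[i=5,j=4] 21<22 → i++
[i=6,j=4] 23>22 → j++
[i=6,j=5] 23<29 → i++

intersection = [12]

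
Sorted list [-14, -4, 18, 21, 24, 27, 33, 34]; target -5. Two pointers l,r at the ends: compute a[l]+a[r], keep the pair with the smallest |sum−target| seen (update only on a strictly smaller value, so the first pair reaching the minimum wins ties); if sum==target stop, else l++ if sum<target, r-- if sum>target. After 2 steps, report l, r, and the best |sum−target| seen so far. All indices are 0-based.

[0,7] -14+34=20 d=25 * → r--
[0,6] -14+33=19 d=24 * → r--

l=0, r=5, best |Δ|=24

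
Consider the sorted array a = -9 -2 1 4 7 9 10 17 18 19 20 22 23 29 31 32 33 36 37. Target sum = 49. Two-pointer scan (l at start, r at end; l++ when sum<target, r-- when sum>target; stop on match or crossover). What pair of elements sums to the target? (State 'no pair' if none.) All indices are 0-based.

l=0 r=18: -9+37=28 <49, l++
l=1 r=18: -2+37=35 <49, l++
l=2 r=18: 1+37=38 <49, l++
l=3 r=18: 4+37=41 <49, l++
l=4 r=18: 7+37=44 <49, l++
l=5 r=18: 9+37=46 <49, l++
l=6 r=18: 10+37=47 <49, l++
l=7 r=18: 17+37=54 >49, r--
l=7 r=17: 17+36=53 >49, r--
l=7 r=16: 17+33=50 >49, r--
l=7 r=15: 17+32=49, found

(17, 32)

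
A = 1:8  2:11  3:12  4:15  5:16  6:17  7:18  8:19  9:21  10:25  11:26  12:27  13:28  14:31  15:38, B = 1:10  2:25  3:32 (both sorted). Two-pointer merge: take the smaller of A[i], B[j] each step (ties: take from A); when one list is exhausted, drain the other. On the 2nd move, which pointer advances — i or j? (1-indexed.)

j

[i=1,j=1] A[i]=8<=B[j]=10 take 8 → i++
[i=2,j=1] A[i]=11>B[j]=10 take 10 → j++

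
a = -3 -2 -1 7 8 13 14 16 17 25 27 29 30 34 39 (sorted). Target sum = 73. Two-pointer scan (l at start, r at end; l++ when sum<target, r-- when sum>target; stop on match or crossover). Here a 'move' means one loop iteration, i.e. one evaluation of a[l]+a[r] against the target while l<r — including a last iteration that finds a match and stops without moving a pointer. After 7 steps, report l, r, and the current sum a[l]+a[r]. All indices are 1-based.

l=8, r=15, sum=55

[1,15] -3+39=36 <73 → l++
[2,15] -2+39=37 <73 → l++
[3,15] -1+39=38 <73 → l++
[4,15] 7+39=46 <73 → l++
[5,15] 8+39=47 <73 → l++
[6,15] 13+39=52 <73 → l++
[7,15] 14+39=53 <73 → l++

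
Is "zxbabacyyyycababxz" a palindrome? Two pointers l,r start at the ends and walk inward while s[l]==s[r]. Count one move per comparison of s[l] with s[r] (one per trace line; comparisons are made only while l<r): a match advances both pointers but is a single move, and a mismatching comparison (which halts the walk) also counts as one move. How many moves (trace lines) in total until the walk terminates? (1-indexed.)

[1,18] 'z'=='z' → l++,r--
[2,17] 'x'=='x' → l++,r--
[3,16] 'b'=='b' → l++,r--
[4,15] 'a'=='a' → l++,r--
[5,14] 'b'=='b' → l++,r--
[6,13] 'a'=='a' → l++,r--
[7,12] 'c'=='c' → l++,r--
[8,11] 'y'=='y' → l++,r--
[9,10] 'y'=='y' → l++,r--

9 moves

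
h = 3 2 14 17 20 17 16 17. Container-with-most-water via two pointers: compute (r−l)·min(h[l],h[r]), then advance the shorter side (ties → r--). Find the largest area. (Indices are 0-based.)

l=0 r=7: min(3,17)*7=21 best=21 *, l++
l=1 r=7: min(2,17)*6=12 best=21, l++
l=2 r=7: min(14,17)*5=70 best=70 *, l++
l=3 r=7: min(17,17)*4=68 best=70, r--
l=3 r=6: min(17,16)*3=48 best=70, r--
l=3 r=5: min(17,17)*2=34 best=70, r--
l=3 r=4: min(17,20)*1=17 best=70, l++

max area = 70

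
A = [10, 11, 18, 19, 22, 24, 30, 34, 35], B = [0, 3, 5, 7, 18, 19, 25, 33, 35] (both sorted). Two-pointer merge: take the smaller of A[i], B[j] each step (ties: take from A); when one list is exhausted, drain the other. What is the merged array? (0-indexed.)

[0, 3, 5, 7, 10, 11, 18, 18, 19, 19, 22, 24, 25, 30, 33, 34, 35, 35]

[i=0,j=0] A[i]=10>B[j]=0 take 0 → j++
[i=0,j=1] A[i]=10>B[j]=3 take 3 → j++
[i=0,j=2] A[i]=10>B[j]=5 take 5 → j++
[i=0,j=3] A[i]=10>B[j]=7 take 7 → j++
[i=0,j=4] A[i]=10<=B[j]=18 take 10 → i++
[i=1,j=4] A[i]=11<=B[j]=18 take 11 → i++
[i=2,j=4] A[i]=18<=B[j]=18 take 18 → i++
[i=3,j=4] A[i]=19>B[j]=18 take 18 → j++
[i=3,j=5] A[i]=19<=B[j]=19 take 19 → i++
[i=4,j=5] A[i]=22>B[j]=19 take 19 → j++
[i=4,j=6] A[i]=22<=B[j]=25 take 22 → i++
[i=5,j=6] A[i]=24<=B[j]=25 take 24 → i++
[i=6,j=6] A[i]=30>B[j]=25 take 25 → j++
[i=6,j=7] A[i]=30<=B[j]=33 take 30 → i++
[i=7,j=7] A[i]=34>B[j]=33 take 33 → j++
[i=7,j=8] A[i]=34<=B[j]=35 take 34 → i++
[i=8,j=8] A[i]=35<=B[j]=35 take 35 → i++
[i=9,j=8] A done, take B[j]=35 → j++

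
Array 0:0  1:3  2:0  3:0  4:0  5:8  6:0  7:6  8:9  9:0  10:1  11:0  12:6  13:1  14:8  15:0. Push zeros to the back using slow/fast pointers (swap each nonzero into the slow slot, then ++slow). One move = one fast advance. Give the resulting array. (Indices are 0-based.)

slow=0 fast=0: a[fast]=0, fast++
slow=0 fast=1: a[fast]=3≠0 swap→a[0]=3, slow++,fast++
slow=1 fast=2: a[fast]=0, fast++
slow=1 fast=3: a[fast]=0, fast++
slow=1 fast=4: a[fast]=0, fast++
slow=1 fast=5: a[fast]=8≠0 swap→a[1]=8, slow++,fast++
slow=2 fast=6: a[fast]=0, fast++
slow=2 fast=7: a[fast]=6≠0 swap→a[2]=6, slow++,fast++
slow=3 fast=8: a[fast]=9≠0 swap→a[3]=9, slow++,fast++
slow=4 fast=9: a[fast]=0, fast++
slow=4 fast=10: a[fast]=1≠0 swap→a[4]=1, slow++,fast++
slow=5 fast=11: a[fast]=0, fast++
slow=5 fast=12: a[fast]=6≠0 swap→a[5]=6, slow++,fast++
slow=6 fast=13: a[fast]=1≠0 swap→a[6]=1, slow++,fast++
slow=7 fast=14: a[fast]=8≠0 swap→a[7]=8, slow++,fast++
slow=8 fast=15: a[fast]=0, fast++

[3, 8, 6, 9, 1, 6, 1, 8, 0, 0, 0, 0, 0, 0, 0, 0]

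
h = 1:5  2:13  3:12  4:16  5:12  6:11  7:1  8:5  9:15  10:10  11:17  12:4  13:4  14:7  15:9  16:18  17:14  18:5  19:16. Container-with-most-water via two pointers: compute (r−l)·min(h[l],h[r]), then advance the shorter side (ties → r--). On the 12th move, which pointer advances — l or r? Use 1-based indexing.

[1,19] min(5,16)*18=90 best=90 * → l++
[2,19] min(13,16)*17=221 best=221 * → l++
[3,19] min(12,16)*16=192 best=221 → l++
[4,19] min(16,16)*15=240 best=240 * → r--
[4,18] min(16,5)*14=70 best=240 → r--
[4,17] min(16,14)*13=182 best=240 → r--
[4,16] min(16,18)*12=192 best=240 → l++
[5,16] min(12,18)*11=132 best=240 → l++
[6,16] min(11,18)*10=110 best=240 → l++
[7,16] min(1,18)*9=9 best=240 → l++
[8,16] min(5,18)*8=40 best=240 → l++
[9,16] min(15,18)*7=105 best=240 → l++

l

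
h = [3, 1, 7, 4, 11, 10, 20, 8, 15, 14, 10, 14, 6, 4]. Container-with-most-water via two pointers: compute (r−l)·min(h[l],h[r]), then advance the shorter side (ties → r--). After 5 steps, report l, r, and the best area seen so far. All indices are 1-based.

l=4, r=12, best area=63

l=1 r=14: min(3,4)*13=39 best=39 *, l++
l=2 r=14: min(1,4)*12=12 best=39, l++
l=3 r=14: min(7,4)*11=44 best=44 *, r--
l=3 r=13: min(7,6)*10=60 best=60 *, r--
l=3 r=12: min(7,14)*9=63 best=63 *, l++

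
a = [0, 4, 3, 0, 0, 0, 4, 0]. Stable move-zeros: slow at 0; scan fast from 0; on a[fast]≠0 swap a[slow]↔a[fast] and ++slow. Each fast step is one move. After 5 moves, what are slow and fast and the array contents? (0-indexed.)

(s=0,f=0) a[fast]=0 → fast++
(s=0,f=1) a[fast]=4≠0 swap→a[0]=4 → slow++,fast++
(s=1,f=2) a[fast]=3≠0 swap→a[1]=3 → slow++,fast++
(s=2,f=3) a[fast]=0 → fast++
(s=2,f=4) a[fast]=0 → fast++

slow=2, fast=5, a=[4, 3, 0, 0, 0, 0, 4, 0]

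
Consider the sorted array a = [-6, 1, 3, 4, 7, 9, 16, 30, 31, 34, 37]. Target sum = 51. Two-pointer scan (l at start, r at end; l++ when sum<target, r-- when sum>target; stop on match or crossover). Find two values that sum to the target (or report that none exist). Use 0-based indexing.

l=0 r=10: -6+37=31 <51, l++
l=1 r=10: 1+37=38 <51, l++
l=2 r=10: 3+37=40 <51, l++
l=3 r=10: 4+37=41 <51, l++
l=4 r=10: 7+37=44 <51, l++
l=5 r=10: 9+37=46 <51, l++
l=6 r=10: 16+37=53 >51, r--
l=6 r=9: 16+34=50 <51, l++
l=7 r=9: 30+34=64 >51, r--
l=7 r=8: 30+31=61 >51, r--

no pair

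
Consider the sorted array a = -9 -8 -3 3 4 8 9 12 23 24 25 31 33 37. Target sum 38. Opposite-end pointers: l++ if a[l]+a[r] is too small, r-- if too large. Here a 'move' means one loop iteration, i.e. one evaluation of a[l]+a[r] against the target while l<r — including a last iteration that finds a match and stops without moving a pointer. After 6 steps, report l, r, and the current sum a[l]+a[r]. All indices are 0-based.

l=0 r=13: -9+37=28 <38, l++
l=1 r=13: -8+37=29 <38, l++
l=2 r=13: -3+37=34 <38, l++
l=3 r=13: 3+37=40 >38, r--
l=3 r=12: 3+33=36 <38, l++
l=4 r=12: 4+33=37 <38, l++

l=5, r=12, sum=41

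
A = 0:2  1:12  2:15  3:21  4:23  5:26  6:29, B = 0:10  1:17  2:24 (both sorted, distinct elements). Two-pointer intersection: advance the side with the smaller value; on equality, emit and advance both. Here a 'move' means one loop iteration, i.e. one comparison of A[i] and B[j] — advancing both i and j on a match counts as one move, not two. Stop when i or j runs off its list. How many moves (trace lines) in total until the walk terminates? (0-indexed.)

i=0 j=0: 2<10, i++
i=1 j=0: 12>10, j++
i=1 j=1: 12<17, i++
i=2 j=1: 15<17, i++
i=3 j=1: 21>17, j++
i=3 j=2: 21<24, i++
i=4 j=2: 23<24, i++
i=5 j=2: 26>24, j++

8 moves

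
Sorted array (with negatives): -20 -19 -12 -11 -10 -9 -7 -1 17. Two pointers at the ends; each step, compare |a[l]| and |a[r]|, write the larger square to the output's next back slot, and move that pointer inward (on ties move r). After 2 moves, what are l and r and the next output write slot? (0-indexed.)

[0,8] |-20|>|17| out[8]=400 → l++
[1,8] |-19|>|17| out[7]=361 → l++

l=2, r=8, next write slot=6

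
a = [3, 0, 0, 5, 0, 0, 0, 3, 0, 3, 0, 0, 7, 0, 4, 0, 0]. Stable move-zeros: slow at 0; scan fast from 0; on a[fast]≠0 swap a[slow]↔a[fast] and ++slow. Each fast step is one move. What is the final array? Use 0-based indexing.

[3, 5, 3, 3, 7, 4, 0, 0, 0, 0, 0, 0, 0, 0, 0, 0, 0]

slow=0 fast=0: a[fast]=3≠0 swap→a[0]=3, slow++,fast++
slow=1 fast=1: a[fast]=0, fast++
slow=1 fast=2: a[fast]=0, fast++
slow=1 fast=3: a[fast]=5≠0 swap→a[1]=5, slow++,fast++
slow=2 fast=4: a[fast]=0, fast++
slow=2 fast=5: a[fast]=0, fast++
slow=2 fast=6: a[fast]=0, fast++
slow=2 fast=7: a[fast]=3≠0 swap→a[2]=3, slow++,fast++
slow=3 fast=8: a[fast]=0, fast++
slow=3 fast=9: a[fast]=3≠0 swap→a[3]=3, slow++,fast++
slow=4 fast=10: a[fast]=0, fast++
slow=4 fast=11: a[fast]=0, fast++
slow=4 fast=12: a[fast]=7≠0 swap→a[4]=7, slow++,fast++
slow=5 fast=13: a[fast]=0, fast++
slow=5 fast=14: a[fast]=4≠0 swap→a[5]=4, slow++,fast++
slow=6 fast=15: a[fast]=0, fast++
slow=6 fast=16: a[fast]=0, fast++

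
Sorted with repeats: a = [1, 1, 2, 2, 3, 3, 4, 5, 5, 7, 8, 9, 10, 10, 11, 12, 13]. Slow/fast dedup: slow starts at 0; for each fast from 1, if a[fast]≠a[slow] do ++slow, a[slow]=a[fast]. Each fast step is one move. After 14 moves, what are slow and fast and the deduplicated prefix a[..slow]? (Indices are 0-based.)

(s=0,f=1) a[fast]=1=a[slow] dup → fast++
(s=0,f=2) a[fast]=2≠a[slow]=1 write a[1]=2 → slow++,fast++
(s=1,f=3) a[fast]=2=a[slow] dup → fast++
(s=1,f=4) a[fast]=3≠a[slow]=2 write a[2]=3 → slow++,fast++
(s=2,f=5) a[fast]=3=a[slow] dup → fast++
(s=2,f=6) a[fast]=4≠a[slow]=3 write a[3]=4 → slow++,fast++
(s=3,f=7) a[fast]=5≠a[slow]=4 write a[4]=5 → slow++,fast++
(s=4,f=8) a[fast]=5=a[slow] dup → fast++
(s=4,f=9) a[fast]=7≠a[slow]=5 write a[5]=7 → slow++,fast++
(s=5,f=10) a[fast]=8≠a[slow]=7 write a[6]=8 → slow++,fast++
(s=6,f=11) a[fast]=9≠a[slow]=8 write a[7]=9 → slow++,fast++
(s=7,f=12) a[fast]=10≠a[slow]=9 write a[8]=10 → slow++,fast++
(s=8,f=13) a[fast]=10=a[slow] dup → fast++
(s=8,f=14) a[fast]=11≠a[slow]=10 write a[9]=11 → slow++,fast++

slow=9, fast=15, prefix=[1, 2, 3, 4, 5, 7, 8, 9, 10, 11]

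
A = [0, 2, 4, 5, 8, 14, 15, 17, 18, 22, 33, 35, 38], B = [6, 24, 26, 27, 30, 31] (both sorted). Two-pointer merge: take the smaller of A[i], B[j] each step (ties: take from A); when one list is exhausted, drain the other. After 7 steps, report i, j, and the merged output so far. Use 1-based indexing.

i=1 j=1: A[i]=0<=B[j]=6 take 0, i++
i=2 j=1: A[i]=2<=B[j]=6 take 2, i++
i=3 j=1: A[i]=4<=B[j]=6 take 4, i++
i=4 j=1: A[i]=5<=B[j]=6 take 5, i++
i=5 j=1: A[i]=8>B[j]=6 take 6, j++
i=5 j=2: A[i]=8<=B[j]=24 take 8, i++
i=6 j=2: A[i]=14<=B[j]=24 take 14, i++

i=7, j=2, merged so far=[0, 2, 4, 5, 6, 8, 14]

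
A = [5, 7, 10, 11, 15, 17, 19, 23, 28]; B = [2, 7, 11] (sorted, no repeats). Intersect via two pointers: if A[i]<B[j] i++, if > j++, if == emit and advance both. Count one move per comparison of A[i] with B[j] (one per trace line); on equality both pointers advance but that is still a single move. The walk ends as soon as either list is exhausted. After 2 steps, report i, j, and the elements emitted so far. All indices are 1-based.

i=2, j=2, emitted=[]

i=1 j=1: 5>2, j++
i=1 j=2: 5<7, i++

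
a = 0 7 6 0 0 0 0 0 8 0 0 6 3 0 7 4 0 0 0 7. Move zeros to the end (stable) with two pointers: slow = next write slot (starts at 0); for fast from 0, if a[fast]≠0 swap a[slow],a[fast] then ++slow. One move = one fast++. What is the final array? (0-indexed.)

slow=0 fast=0: a[fast]=0, fast++
slow=0 fast=1: a[fast]=7≠0 swap→a[0]=7, slow++,fast++
slow=1 fast=2: a[fast]=6≠0 swap→a[1]=6, slow++,fast++
slow=2 fast=3: a[fast]=0, fast++
slow=2 fast=4: a[fast]=0, fast++
slow=2 fast=5: a[fast]=0, fast++
slow=2 fast=6: a[fast]=0, fast++
slow=2 fast=7: a[fast]=0, fast++
slow=2 fast=8: a[fast]=8≠0 swap→a[2]=8, slow++,fast++
slow=3 fast=9: a[fast]=0, fast++
slow=3 fast=10: a[fast]=0, fast++
slow=3 fast=11: a[fast]=6≠0 swap→a[3]=6, slow++,fast++
slow=4 fast=12: a[fast]=3≠0 swap→a[4]=3, slow++,fast++
slow=5 fast=13: a[fast]=0, fast++
slow=5 fast=14: a[fast]=7≠0 swap→a[5]=7, slow++,fast++
slow=6 fast=15: a[fast]=4≠0 swap→a[6]=4, slow++,fast++
slow=7 fast=16: a[fast]=0, fast++
slow=7 fast=17: a[fast]=0, fast++
slow=7 fast=18: a[fast]=0, fast++
slow=7 fast=19: a[fast]=7≠0 swap→a[7]=7, slow++,fast++

[7, 6, 8, 6, 3, 7, 4, 7, 0, 0, 0, 0, 0, 0, 0, 0, 0, 0, 0, 0]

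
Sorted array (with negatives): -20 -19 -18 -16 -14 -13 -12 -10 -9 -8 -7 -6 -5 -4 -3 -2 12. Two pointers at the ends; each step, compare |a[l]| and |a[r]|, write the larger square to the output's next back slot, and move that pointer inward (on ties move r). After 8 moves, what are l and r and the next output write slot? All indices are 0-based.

l=0 r=16: |-20|>|12| out[16]=400, l++
l=1 r=16: |-19|>|12| out[15]=361, l++
l=2 r=16: |-18|>|12| out[14]=324, l++
l=3 r=16: |-16|>|12| out[13]=256, l++
l=4 r=16: |-14|>|12| out[12]=196, l++
l=5 r=16: |-13|>|12| out[11]=169, l++
l=6 r=16: |-12|<=|12| out[10]=144, r--
l=6 r=15: |-12|>|-2| out[9]=144, l++

l=7, r=15, next write slot=8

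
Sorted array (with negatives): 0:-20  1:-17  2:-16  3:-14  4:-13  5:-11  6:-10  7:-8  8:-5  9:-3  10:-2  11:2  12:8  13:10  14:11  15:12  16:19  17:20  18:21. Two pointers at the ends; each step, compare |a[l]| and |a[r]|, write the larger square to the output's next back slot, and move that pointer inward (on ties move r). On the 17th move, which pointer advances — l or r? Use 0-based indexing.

l=0 r=18: |-20|<=|21| out[18]=441, r--
l=0 r=17: |-20|<=|20| out[17]=400, r--
l=0 r=16: |-20|>|19| out[16]=400, l++
l=1 r=16: |-17|<=|19| out[15]=361, r--
l=1 r=15: |-17|>|12| out[14]=289, l++
l=2 r=15: |-16|>|12| out[13]=256, l++
l=3 r=15: |-14|>|12| out[12]=196, l++
l=4 r=15: |-13|>|12| out[11]=169, l++
l=5 r=15: |-11|<=|12| out[10]=144, r--
l=5 r=14: |-11|<=|11| out[9]=121, r--
l=5 r=13: |-11|>|10| out[8]=121, l++
l=6 r=13: |-10|<=|10| out[7]=100, r--
l=6 r=12: |-10|>|8| out[6]=100, l++
l=7 r=12: |-8|<=|8| out[5]=64, r--
l=7 r=11: |-8|>|2| out[4]=64, l++
l=8 r=11: |-5|>|2| out[3]=25, l++
l=9 r=11: |-3|>|2| out[2]=9, l++

l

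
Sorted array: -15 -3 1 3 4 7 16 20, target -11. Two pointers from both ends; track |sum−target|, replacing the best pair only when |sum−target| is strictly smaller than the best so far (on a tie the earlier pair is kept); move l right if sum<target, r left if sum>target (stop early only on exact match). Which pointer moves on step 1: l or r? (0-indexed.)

l=0 r=7: -15+20=5 d=16 *, r--

r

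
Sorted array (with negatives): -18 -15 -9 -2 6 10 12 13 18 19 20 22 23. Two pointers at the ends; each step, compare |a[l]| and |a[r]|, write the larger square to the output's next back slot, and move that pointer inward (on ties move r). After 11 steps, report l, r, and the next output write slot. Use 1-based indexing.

l=4, r=5, next write slot=2

l=1 r=13: |-18|<=|23| out[13]=529, r--
l=1 r=12: |-18|<=|22| out[12]=484, r--
l=1 r=11: |-18|<=|20| out[11]=400, r--
l=1 r=10: |-18|<=|19| out[10]=361, r--
l=1 r=9: |-18|<=|18| out[9]=324, r--
l=1 r=8: |-18|>|13| out[8]=324, l++
l=2 r=8: |-15|>|13| out[7]=225, l++
l=3 r=8: |-9|<=|13| out[6]=169, r--
l=3 r=7: |-9|<=|12| out[5]=144, r--
l=3 r=6: |-9|<=|10| out[4]=100, r--
l=3 r=5: |-9|>|6| out[3]=81, l++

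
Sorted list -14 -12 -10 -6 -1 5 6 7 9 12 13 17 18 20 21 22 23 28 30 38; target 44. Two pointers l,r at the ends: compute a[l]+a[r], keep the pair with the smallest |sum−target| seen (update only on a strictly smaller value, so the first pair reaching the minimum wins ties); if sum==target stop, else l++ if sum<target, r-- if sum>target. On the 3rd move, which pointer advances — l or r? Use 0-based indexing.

l

[0,19] -14+38=24 d=20 * → l++
[1,19] -12+38=26 d=18 * → l++
[2,19] -10+38=28 d=16 * → l++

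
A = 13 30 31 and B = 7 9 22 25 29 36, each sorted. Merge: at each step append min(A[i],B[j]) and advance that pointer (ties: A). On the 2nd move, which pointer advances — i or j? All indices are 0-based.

i=0 j=0: A[i]=13>B[j]=7 take 7, j++
i=0 j=1: A[i]=13>B[j]=9 take 9, j++

j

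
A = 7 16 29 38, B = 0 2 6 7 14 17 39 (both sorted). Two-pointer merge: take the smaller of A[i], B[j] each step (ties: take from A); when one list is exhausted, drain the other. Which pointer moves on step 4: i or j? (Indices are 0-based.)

[i=0,j=0] A[i]=7>B[j]=0 take 0 → j++
[i=0,j=1] A[i]=7>B[j]=2 take 2 → j++
[i=0,j=2] A[i]=7>B[j]=6 take 6 → j++
[i=0,j=3] A[i]=7<=B[j]=7 take 7 → i++

i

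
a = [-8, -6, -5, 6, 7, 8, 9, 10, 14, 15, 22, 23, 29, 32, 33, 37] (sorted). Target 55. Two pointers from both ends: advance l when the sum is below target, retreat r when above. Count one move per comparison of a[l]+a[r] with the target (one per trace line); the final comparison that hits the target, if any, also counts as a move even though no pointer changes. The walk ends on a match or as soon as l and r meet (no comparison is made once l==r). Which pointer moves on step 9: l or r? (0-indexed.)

[0,15] -8+37=29 <55 → l++
[1,15] -6+37=31 <55 → l++
[2,15] -5+37=32 <55 → l++
[3,15] 6+37=43 <55 → l++
[4,15] 7+37=44 <55 → l++
[5,15] 8+37=45 <55 → l++
[6,15] 9+37=46 <55 → l++
[7,15] 10+37=47 <55 → l++
[8,15] 14+37=51 <55 → l++

l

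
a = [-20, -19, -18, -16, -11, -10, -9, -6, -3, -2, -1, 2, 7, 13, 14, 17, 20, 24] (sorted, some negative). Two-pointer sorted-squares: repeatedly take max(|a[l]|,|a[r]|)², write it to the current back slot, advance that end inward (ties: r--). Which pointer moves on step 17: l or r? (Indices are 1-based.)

l

[1,18] |-20|<=|24| out[18]=576 → r--
[1,17] |-20|<=|20| out[17]=400 → r--
[1,16] |-20|>|17| out[16]=400 → l++
[2,16] |-19|>|17| out[15]=361 → l++
[3,16] |-18|>|17| out[14]=324 → l++
[4,16] |-16|<=|17| out[13]=289 → r--
[4,15] |-16|>|14| out[12]=256 → l++
[5,15] |-11|<=|14| out[11]=196 → r--
[5,14] |-11|<=|13| out[10]=169 → r--
[5,13] |-11|>|7| out[9]=121 → l++
[6,13] |-10|>|7| out[8]=100 → l++
[7,13] |-9|>|7| out[7]=81 → l++
[8,13] |-6|<=|7| out[6]=49 → r--
[8,12] |-6|>|2| out[5]=36 → l++
[9,12] |-3|>|2| out[4]=9 → l++
[10,12] |-2|<=|2| out[3]=4 → r--
[10,11] |-2|>|-1| out[2]=4 → l++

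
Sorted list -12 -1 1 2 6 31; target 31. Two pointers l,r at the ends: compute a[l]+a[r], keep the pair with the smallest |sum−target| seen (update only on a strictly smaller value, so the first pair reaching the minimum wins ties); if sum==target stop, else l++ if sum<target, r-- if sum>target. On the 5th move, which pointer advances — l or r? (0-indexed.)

[0,5] -12+31=19 d=12 * → l++
[1,5] -1+31=30 d=1 * → l++
[2,5] 1+31=32 d=1 → r--
[2,4] 1+6=7 d=24 → l++
[3,4] 2+6=8 d=23 → l++

l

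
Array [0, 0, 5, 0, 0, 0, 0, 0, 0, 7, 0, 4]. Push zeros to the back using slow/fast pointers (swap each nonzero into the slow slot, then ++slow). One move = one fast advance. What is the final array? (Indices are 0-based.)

(s=0,f=0) a[fast]=0 → fast++
(s=0,f=1) a[fast]=0 → fast++
(s=0,f=2) a[fast]=5≠0 swap→a[0]=5 → slow++,fast++
(s=1,f=3) a[fast]=0 → fast++
(s=1,f=4) a[fast]=0 → fast++
(s=1,f=5) a[fast]=0 → fast++
(s=1,f=6) a[fast]=0 → fast++
(s=1,f=7) a[fast]=0 → fast++
(s=1,f=8) a[fast]=0 → fast++
(s=1,f=9) a[fast]=7≠0 swap→a[1]=7 → slow++,fast++
(s=2,f=10) a[fast]=0 → fast++
(s=2,f=11) a[fast]=4≠0 swap→a[2]=4 → slow++,fast++

[5, 7, 4, 0, 0, 0, 0, 0, 0, 0, 0, 0]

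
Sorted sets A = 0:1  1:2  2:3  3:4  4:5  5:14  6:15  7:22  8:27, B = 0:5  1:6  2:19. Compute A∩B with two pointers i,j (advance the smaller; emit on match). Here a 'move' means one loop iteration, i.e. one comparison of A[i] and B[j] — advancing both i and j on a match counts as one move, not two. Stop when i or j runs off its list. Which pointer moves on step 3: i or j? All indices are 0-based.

i

[i=0,j=0] 1<5 → i++
[i=1,j=0] 2<5 → i++
[i=2,j=0] 3<5 → i++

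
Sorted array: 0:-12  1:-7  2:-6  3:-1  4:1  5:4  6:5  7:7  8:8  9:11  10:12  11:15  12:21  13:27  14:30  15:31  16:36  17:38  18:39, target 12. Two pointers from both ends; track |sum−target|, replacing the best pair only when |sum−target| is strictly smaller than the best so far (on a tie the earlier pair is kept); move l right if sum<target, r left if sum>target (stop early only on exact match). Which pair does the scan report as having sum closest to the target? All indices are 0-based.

l=0 r=18: -12+39=27 d=15 *, r--
l=0 r=17: -12+38=26 d=14 *, r--
l=0 r=16: -12+36=24 d=12 *, r--
l=0 r=15: -12+31=19 d=7 *, r--
l=0 r=14: -12+30=18 d=6 *, r--
l=0 r=13: -12+27=15 d=3 *, r--
l=0 r=12: -12+21=9 d=3, l++
l=1 r=12: -7+21=14 d=2 *, r--
l=1 r=11: -7+15=8 d=4, l++
l=2 r=11: -6+15=9 d=3, l++
l=3 r=11: -1+15=14 d=2, r--
l=3 r=10: -1+12=11 d=1 *, l++
l=4 r=10: 1+12=13 d=1, r--
l=4 r=9: 1+11=12 d=0 *, stop

pair (1, 11) with sum 12 (|Δ|=0)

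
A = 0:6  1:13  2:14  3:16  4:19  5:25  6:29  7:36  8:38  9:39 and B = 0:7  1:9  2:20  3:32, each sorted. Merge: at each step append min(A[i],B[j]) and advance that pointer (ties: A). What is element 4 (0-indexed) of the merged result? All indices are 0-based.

[i=0,j=0] A[i]=6<=B[j]=7 take 6 → i++
[i=1,j=0] A[i]=13>B[j]=7 take 7 → j++
[i=1,j=1] A[i]=13>B[j]=9 take 9 → j++
[i=1,j=2] A[i]=13<=B[j]=20 take 13 → i++
[i=2,j=2] A[i]=14<=B[j]=20 take 14 → i++
[i=3,j=2] A[i]=16<=B[j]=20 take 16 → i++
[i=4,j=2] A[i]=19<=B[j]=20 take 19 → i++
[i=5,j=2] A[i]=25>B[j]=20 take 20 → j++
[i=5,j=3] A[i]=25<=B[j]=32 take 25 → i++
[i=6,j=3] A[i]=29<=B[j]=32 take 29 → i++
[i=7,j=3] A[i]=36>B[j]=32 take 32 → j++
[i=7,j=4] B done, take A[i]=36 → i++
[i=8,j=4] B done, take A[i]=38 → i++
[i=9,j=4] B done, take A[i]=39 → i++

merged[4] = 14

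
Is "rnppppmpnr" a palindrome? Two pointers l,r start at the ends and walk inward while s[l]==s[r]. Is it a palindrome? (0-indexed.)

[0,9] 'r'=='r' → l++,r--
[1,8] 'n'=='n' → l++,r--
[2,7] 'p'=='p' → l++,r--
[3,6] 'p'!='m' → stop

not a palindrome (mismatch at 3,6)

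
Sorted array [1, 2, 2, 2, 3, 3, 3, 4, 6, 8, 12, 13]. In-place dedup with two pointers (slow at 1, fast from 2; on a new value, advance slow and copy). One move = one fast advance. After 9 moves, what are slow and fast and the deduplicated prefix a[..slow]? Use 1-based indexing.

(s=1,f=2) a[fast]=2≠a[slow]=1 write a[2]=2 → slow++,fast++
(s=2,f=3) a[fast]=2=a[slow] dup → fast++
(s=2,f=4) a[fast]=2=a[slow] dup → fast++
(s=2,f=5) a[fast]=3≠a[slow]=2 write a[3]=3 → slow++,fast++
(s=3,f=6) a[fast]=3=a[slow] dup → fast++
(s=3,f=7) a[fast]=3=a[slow] dup → fast++
(s=3,f=8) a[fast]=4≠a[slow]=3 write a[4]=4 → slow++,fast++
(s=4,f=9) a[fast]=6≠a[slow]=4 write a[5]=6 → slow++,fast++
(s=5,f=10) a[fast]=8≠a[slow]=6 write a[6]=8 → slow++,fast++

slow=6, fast=11, prefix=[1, 2, 3, 4, 6, 8]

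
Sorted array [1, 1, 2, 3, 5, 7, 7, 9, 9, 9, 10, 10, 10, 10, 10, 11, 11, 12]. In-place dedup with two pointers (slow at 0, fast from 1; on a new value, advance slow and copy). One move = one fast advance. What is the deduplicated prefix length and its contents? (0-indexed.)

length 9; prefix = [1, 2, 3, 5, 7, 9, 10, 11, 12]

(s=0,f=1) a[fast]=1=a[slow] dup → fast++
(s=0,f=2) a[fast]=2≠a[slow]=1 write a[1]=2 → slow++,fast++
(s=1,f=3) a[fast]=3≠a[slow]=2 write a[2]=3 → slow++,fast++
(s=2,f=4) a[fast]=5≠a[slow]=3 write a[3]=5 → slow++,fast++
(s=3,f=5) a[fast]=7≠a[slow]=5 write a[4]=7 → slow++,fast++
(s=4,f=6) a[fast]=7=a[slow] dup → fast++
(s=4,f=7) a[fast]=9≠a[slow]=7 write a[5]=9 → slow++,fast++
(s=5,f=8) a[fast]=9=a[slow] dup → fast++
(s=5,f=9) a[fast]=9=a[slow] dup → fast++
(s=5,f=10) a[fast]=10≠a[slow]=9 write a[6]=10 → slow++,fast++
(s=6,f=11) a[fast]=10=a[slow] dup → fast++
(s=6,f=12) a[fast]=10=a[slow] dup → fast++
(s=6,f=13) a[fast]=10=a[slow] dup → fast++
(s=6,f=14) a[fast]=10=a[slow] dup → fast++
(s=6,f=15) a[fast]=11≠a[slow]=10 write a[7]=11 → slow++,fast++
(s=7,f=16) a[fast]=11=a[slow] dup → fast++
(s=7,f=17) a[fast]=12≠a[slow]=11 write a[8]=12 → slow++,fast++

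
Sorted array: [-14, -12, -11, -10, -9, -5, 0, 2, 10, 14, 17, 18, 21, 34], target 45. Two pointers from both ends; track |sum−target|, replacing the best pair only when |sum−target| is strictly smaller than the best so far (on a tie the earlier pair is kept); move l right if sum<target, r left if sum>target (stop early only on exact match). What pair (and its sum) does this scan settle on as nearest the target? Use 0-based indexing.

l=0 r=13: -14+34=20 d=25 *, l++
l=1 r=13: -12+34=22 d=23 *, l++
l=2 r=13: -11+34=23 d=22 *, l++
l=3 r=13: -10+34=24 d=21 *, l++
l=4 r=13: -9+34=25 d=20 *, l++
l=5 r=13: -5+34=29 d=16 *, l++
l=6 r=13: 0+34=34 d=11 *, l++
l=7 r=13: 2+34=36 d=9 *, l++
l=8 r=13: 10+34=44 d=1 *, l++
l=9 r=13: 14+34=48 d=3, r--
l=9 r=12: 14+21=35 d=10, l++
l=10 r=12: 17+21=38 d=7, l++
l=11 r=12: 18+21=39 d=6, l++

pair (10, 34) with sum 44 (|Δ|=1)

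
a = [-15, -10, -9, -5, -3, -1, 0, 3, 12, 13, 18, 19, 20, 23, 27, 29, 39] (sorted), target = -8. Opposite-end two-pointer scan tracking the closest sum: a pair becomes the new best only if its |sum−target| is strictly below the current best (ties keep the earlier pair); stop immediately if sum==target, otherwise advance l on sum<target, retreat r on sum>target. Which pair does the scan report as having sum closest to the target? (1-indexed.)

pair (-5, -3) with sum -8 (|Δ|=0)

l=1 r=17: -15+39=24 d=32 *, r--
l=1 r=16: -15+29=14 d=22 *, r--
l=1 r=15: -15+27=12 d=20 *, r--
l=1 r=14: -15+23=8 d=16 *, r--
l=1 r=13: -15+20=5 d=13 *, r--
l=1 r=12: -15+19=4 d=12 *, r--
l=1 r=11: -15+18=3 d=11 *, r--
l=1 r=10: -15+13=-2 d=6 *, r--
l=1 r=9: -15+12=-3 d=5 *, r--
l=1 r=8: -15+3=-12 d=4 *, l++
l=2 r=8: -10+3=-7 d=1 *, r--
l=2 r=7: -10+0=-10 d=2, l++
l=3 r=7: -9+0=-9 d=1, l++
l=4 r=7: -5+0=-5 d=3, r--
l=4 r=6: -5+-1=-6 d=2, r--
l=4 r=5: -5+-3=-8 d=0 *, stop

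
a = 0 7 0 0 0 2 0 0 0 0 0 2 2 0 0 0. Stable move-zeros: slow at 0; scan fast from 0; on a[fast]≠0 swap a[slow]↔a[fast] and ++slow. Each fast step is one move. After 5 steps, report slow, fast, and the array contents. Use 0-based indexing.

slow=1, fast=5, a=[7, 0, 0, 0, 0, 2, 0, 0, 0, 0, 0, 2, 2, 0, 0, 0]

(s=0,f=0) a[fast]=0 → fast++
(s=0,f=1) a[fast]=7≠0 swap→a[0]=7 → slow++,fast++
(s=1,f=2) a[fast]=0 → fast++
(s=1,f=3) a[fast]=0 → fast++
(s=1,f=4) a[fast]=0 → fast++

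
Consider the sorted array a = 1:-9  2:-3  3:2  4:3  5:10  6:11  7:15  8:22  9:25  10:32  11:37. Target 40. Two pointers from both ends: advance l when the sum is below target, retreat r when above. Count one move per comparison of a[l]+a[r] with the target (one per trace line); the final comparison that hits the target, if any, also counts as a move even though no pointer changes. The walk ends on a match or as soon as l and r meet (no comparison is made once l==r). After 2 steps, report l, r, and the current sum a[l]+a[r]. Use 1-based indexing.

l=3, r=11, sum=39

[1,11] -9+37=28 <40 → l++
[2,11] -3+37=34 <40 → l++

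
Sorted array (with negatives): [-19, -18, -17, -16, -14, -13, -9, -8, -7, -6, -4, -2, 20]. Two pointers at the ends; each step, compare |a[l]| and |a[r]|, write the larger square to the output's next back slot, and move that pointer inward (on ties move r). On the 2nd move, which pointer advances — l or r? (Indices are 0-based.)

[0,12] |-19|<=|20| out[12]=400 → r--
[0,11] |-19|>|-2| out[11]=361 → l++

l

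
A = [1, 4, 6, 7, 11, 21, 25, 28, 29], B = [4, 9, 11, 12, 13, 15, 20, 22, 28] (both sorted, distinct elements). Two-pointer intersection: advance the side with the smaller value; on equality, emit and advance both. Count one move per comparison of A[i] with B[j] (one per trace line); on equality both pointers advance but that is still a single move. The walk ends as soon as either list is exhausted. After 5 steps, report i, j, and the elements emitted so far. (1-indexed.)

i=1 j=1: 1<4, i++
i=2 j=1: 4==4 emit, i++,j++
i=3 j=2: 6<9, i++
i=4 j=2: 7<9, i++
i=5 j=2: 11>9, j++

i=5, j=3, emitted=[4]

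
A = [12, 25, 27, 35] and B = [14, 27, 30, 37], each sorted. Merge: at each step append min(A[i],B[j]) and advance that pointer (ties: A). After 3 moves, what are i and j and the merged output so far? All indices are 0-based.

i=2, j=1, merged so far=[12, 14, 25]

[i=0,j=0] A[i]=12<=B[j]=14 take 12 → i++
[i=1,j=0] A[i]=25>B[j]=14 take 14 → j++
[i=1,j=1] A[i]=25<=B[j]=27 take 25 → i++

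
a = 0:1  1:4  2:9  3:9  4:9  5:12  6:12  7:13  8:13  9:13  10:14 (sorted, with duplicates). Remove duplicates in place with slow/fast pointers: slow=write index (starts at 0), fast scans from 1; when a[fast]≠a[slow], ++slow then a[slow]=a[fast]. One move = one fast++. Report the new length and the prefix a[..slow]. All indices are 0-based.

(s=0,f=1) a[fast]=4≠a[slow]=1 write a[1]=4 → slow++,fast++
(s=1,f=2) a[fast]=9≠a[slow]=4 write a[2]=9 → slow++,fast++
(s=2,f=3) a[fast]=9=a[slow] dup → fast++
(s=2,f=4) a[fast]=9=a[slow] dup → fast++
(s=2,f=5) a[fast]=12≠a[slow]=9 write a[3]=12 → slow++,fast++
(s=3,f=6) a[fast]=12=a[slow] dup → fast++
(s=3,f=7) a[fast]=13≠a[slow]=12 write a[4]=13 → slow++,fast++
(s=4,f=8) a[fast]=13=a[slow] dup → fast++
(s=4,f=9) a[fast]=13=a[slow] dup → fast++
(s=4,f=10) a[fast]=14≠a[slow]=13 write a[5]=14 → slow++,fast++

length 6; prefix = [1, 4, 9, 12, 13, 14]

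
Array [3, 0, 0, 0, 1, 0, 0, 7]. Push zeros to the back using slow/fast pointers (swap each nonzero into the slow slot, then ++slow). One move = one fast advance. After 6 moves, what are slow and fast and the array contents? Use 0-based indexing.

slow=2, fast=6, a=[3, 1, 0, 0, 0, 0, 0, 7]

(s=0,f=0) a[fast]=3≠0 swap→a[0]=3 → slow++,fast++
(s=1,f=1) a[fast]=0 → fast++
(s=1,f=2) a[fast]=0 → fast++
(s=1,f=3) a[fast]=0 → fast++
(s=1,f=4) a[fast]=1≠0 swap→a[1]=1 → slow++,fast++
(s=2,f=5) a[fast]=0 → fast++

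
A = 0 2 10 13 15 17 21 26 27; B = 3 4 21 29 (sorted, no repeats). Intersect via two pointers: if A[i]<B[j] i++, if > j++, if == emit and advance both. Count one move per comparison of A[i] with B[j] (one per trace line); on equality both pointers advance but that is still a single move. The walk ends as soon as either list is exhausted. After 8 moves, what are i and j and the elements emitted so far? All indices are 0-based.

[i=0,j=0] 0<3 → i++
[i=1,j=0] 2<3 → i++
[i=2,j=0] 10>3 → j++
[i=2,j=1] 10>4 → j++
[i=2,j=2] 10<21 → i++
[i=3,j=2] 13<21 → i++
[i=4,j=2] 15<21 → i++
[i=5,j=2] 17<21 → i++

i=6, j=2, emitted=[]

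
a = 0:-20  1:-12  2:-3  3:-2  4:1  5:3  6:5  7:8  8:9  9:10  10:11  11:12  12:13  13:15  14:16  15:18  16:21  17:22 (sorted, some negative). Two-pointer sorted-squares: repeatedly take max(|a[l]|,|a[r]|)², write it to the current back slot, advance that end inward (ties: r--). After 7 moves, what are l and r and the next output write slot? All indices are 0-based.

[0,17] |-20|<=|22| out[17]=484 → r--
[0,16] |-20|<=|21| out[16]=441 → r--
[0,15] |-20|>|18| out[15]=400 → l++
[1,15] |-12|<=|18| out[14]=324 → r--
[1,14] |-12|<=|16| out[13]=256 → r--
[1,13] |-12|<=|15| out[12]=225 → r--
[1,12] |-12|<=|13| out[11]=169 → r--

l=1, r=11, next write slot=10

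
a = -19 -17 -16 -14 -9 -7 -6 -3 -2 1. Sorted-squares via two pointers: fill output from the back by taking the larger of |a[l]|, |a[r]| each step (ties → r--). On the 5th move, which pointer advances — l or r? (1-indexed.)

l

l=1 r=10: |-19|>|1| out[10]=361, l++
l=2 r=10: |-17|>|1| out[9]=289, l++
l=3 r=10: |-16|>|1| out[8]=256, l++
l=4 r=10: |-14|>|1| out[7]=196, l++
l=5 r=10: |-9|>|1| out[6]=81, l++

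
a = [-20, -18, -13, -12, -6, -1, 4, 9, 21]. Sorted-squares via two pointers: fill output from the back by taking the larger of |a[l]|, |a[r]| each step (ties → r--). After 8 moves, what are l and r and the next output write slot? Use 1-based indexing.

l=6, r=6, next write slot=1

l=1 r=9: |-20|<=|21| out[9]=441, r--
l=1 r=8: |-20|>|9| out[8]=400, l++
l=2 r=8: |-18|>|9| out[7]=324, l++
l=3 r=8: |-13|>|9| out[6]=169, l++
l=4 r=8: |-12|>|9| out[5]=144, l++
l=5 r=8: |-6|<=|9| out[4]=81, r--
l=5 r=7: |-6|>|4| out[3]=36, l++
l=6 r=7: |-1|<=|4| out[2]=16, r--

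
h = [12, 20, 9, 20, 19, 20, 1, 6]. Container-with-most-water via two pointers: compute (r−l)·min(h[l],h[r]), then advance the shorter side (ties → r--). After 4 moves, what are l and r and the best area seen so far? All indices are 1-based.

l=1 r=8: min(12,6)*7=42 best=42 *, r--
l=1 r=7: min(12,1)*6=6 best=42, r--
l=1 r=6: min(12,20)*5=60 best=60 *, l++
l=2 r=6: min(20,20)*4=80 best=80 *, r--

l=2, r=5, best area=80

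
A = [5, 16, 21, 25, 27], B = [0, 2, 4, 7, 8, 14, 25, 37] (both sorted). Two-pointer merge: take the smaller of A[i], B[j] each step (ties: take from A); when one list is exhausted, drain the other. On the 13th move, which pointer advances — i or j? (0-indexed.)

i=0 j=0: A[i]=5>B[j]=0 take 0, j++
i=0 j=1: A[i]=5>B[j]=2 take 2, j++
i=0 j=2: A[i]=5>B[j]=4 take 4, j++
i=0 j=3: A[i]=5<=B[j]=7 take 5, i++
i=1 j=3: A[i]=16>B[j]=7 take 7, j++
i=1 j=4: A[i]=16>B[j]=8 take 8, j++
i=1 j=5: A[i]=16>B[j]=14 take 14, j++
i=1 j=6: A[i]=16<=B[j]=25 take 16, i++
i=2 j=6: A[i]=21<=B[j]=25 take 21, i++
i=3 j=6: A[i]=25<=B[j]=25 take 25, i++
i=4 j=6: A[i]=27>B[j]=25 take 25, j++
i=4 j=7: A[i]=27<=B[j]=37 take 27, i++
i=5 j=7: A done, take B[j]=37, j++

j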